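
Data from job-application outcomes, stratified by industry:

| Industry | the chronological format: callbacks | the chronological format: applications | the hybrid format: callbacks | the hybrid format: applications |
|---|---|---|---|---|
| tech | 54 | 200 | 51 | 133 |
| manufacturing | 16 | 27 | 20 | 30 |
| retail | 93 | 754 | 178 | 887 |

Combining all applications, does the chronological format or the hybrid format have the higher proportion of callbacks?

Tech: the chronological format 54/200 = 27.0%, the hybrid format 51/133 = 38.3% → the hybrid format
Manufacturing: the chronological format 16/27 = 59.3%, the hybrid format 20/30 = 66.7% → the hybrid format
Retail: the chronological format 93/754 = 12.3%, the hybrid format 178/887 = 20.1% → the hybrid format
Overall: the chronological format 163/981 = 16.6%, the hybrid format 249/1050 = 23.7% → the hybrid format

the hybrid format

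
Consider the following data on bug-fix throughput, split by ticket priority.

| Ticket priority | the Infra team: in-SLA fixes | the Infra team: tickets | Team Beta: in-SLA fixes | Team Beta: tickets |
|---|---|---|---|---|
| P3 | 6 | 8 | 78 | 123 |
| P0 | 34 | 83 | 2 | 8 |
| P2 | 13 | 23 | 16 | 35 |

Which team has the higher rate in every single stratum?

the Infra team

P3: the Infra team 6/8 = 75.0%, Team Beta 78/123 = 63.4% → the Infra team
P0: the Infra team 34/83 = 41.0%, Team Beta 2/8 = 25.0% → the Infra team
P2: the Infra team 13/23 = 56.5%, Team Beta 16/35 = 45.7% → the Infra team
The Infra team has the higher rate in all 3 groups.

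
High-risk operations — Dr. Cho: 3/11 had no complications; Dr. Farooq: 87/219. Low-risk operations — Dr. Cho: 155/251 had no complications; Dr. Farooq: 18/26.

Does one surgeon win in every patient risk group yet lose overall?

Yes

High-risk: Dr. Cho 3/11 = 27.3%, Dr. Farooq 87/219 = 39.7% → Dr. Farooq
Low-risk: Dr. Cho 155/251 = 61.8%, Dr. Farooq 18/26 = 69.2% → Dr. Farooq
Overall: Dr. Cho 158/262 = 60.3%, Dr. Farooq 105/245 = 42.9% → Dr. Cho
Dr. Farooq wins each patient risk group but Dr. Cho wins overall — the comparison reverses. Dr. Farooq's operations skew toward high-risk, which has a lower base rate.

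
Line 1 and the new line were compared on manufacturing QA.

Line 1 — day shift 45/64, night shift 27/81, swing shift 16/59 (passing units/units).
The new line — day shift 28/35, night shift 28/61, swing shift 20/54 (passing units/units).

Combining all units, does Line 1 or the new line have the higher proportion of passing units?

the new line

Day shift: Line 1 45/64 = 70.3%, the new line 28/35 = 80.0% → the new line
Night shift: Line 1 27/81 = 33.3%, the new line 28/61 = 45.9% → the new line
Swing shift: Line 1 16/59 = 27.1%, the new line 20/54 = 37.0% → the new line
Overall: Line 1 88/204 = 43.1%, the new line 76/150 = 50.7% → the new line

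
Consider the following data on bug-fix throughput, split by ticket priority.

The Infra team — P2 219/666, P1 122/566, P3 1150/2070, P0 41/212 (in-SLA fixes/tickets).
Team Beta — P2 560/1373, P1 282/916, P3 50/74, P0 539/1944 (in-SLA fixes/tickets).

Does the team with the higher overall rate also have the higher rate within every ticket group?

No

P2: the Infra team 219/666 = 32.9%, Team Beta 560/1373 = 40.8% → Team Beta
P1: the Infra team 122/566 = 21.6%, Team Beta 282/916 = 30.8% → Team Beta
P3: the Infra team 1150/2070 = 55.6%, Team Beta 50/74 = 67.6% → Team Beta
P0: the Infra team 41/212 = 19.3%, Team Beta 539/1944 = 27.7% → Team Beta
Overall: the Infra team 1532/3514 = 43.6%, Team Beta 1431/4307 = 33.2% → the Infra team
Team Beta wins each ticket group but the Infra team wins overall — the comparison reverses. Team Beta's tickets skew toward P0, which has a lower base rate.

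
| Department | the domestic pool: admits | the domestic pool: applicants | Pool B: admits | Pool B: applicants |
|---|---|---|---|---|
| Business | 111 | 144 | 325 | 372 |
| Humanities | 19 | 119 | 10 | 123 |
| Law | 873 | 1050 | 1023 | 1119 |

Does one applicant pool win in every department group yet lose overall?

Business: the domestic pool 111/144 = 77.1%, Pool B 325/372 = 87.4% → Pool B
Humanities: the domestic pool 19/119 = 16.0%, Pool B 10/123 = 8.1% → the domestic pool
Law: the domestic pool 873/1050 = 83.1%, Pool B 1023/1119 = 91.4% → Pool B
Overall: the domestic pool 1003/1313 = 76.4%, Pool B 1358/1614 = 84.1% → Pool B
Neither sweeps: the domestic pool wins 1 of 3 groups, Pool B wins 2. Pool B wins overall but not every group — no Simpson reversal.

No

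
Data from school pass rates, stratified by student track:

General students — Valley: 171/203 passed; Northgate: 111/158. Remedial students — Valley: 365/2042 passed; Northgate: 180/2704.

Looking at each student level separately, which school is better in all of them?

Valley

General: Valley 171/203 = 84.2%, Northgate 111/158 = 70.3% → Valley
Remedial: Valley 365/2042 = 17.9%, Northgate 180/2704 = 6.7% → Valley
Valley has the higher rate in both groups.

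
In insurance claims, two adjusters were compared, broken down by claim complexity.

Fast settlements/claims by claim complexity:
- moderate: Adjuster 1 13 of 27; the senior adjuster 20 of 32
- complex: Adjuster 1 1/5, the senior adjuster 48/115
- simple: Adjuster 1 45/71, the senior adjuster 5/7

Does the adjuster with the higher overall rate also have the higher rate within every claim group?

Moderate: Adjuster 1 13/27 = 48.1%, the senior adjuster 20/32 = 62.5% → the senior adjuster
Complex: Adjuster 1 1/5 = 20.0%, the senior adjuster 48/115 = 41.7% → the senior adjuster
Simple: Adjuster 1 45/71 = 63.4%, the senior adjuster 5/7 = 71.4% → the senior adjuster
Overall: Adjuster 1 59/103 = 57.3%, the senior adjuster 73/154 = 47.4% → Adjuster 1
The senior adjuster wins each claim group but Adjuster 1 wins overall — the comparison reverses. The senior adjuster's claims skew toward complex, which has a lower base rate.

No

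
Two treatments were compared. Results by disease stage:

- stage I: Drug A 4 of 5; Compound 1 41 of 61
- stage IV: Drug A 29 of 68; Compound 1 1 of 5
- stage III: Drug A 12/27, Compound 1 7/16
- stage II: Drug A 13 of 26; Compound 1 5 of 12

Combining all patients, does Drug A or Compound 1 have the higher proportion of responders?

Compound 1

Stage I: Drug A 4/5 = 80.0%, Compound 1 41/61 = 67.2% → Drug A
Stage IV: Drug A 29/68 = 42.6%, Compound 1 1/5 = 20.0% → Drug A
Stage III: Drug A 12/27 = 44.4%, Compound 1 7/16 = 43.8% → Drug A
Stage II: Drug A 13/26 = 50.0%, Compound 1 5/12 = 41.7% → Drug A
Overall: Drug A 58/126 = 46.0%, Compound 1 54/94 = 57.4% → Compound 1
(Drug A wins every disease group but Compound 1 wins overall — Drug A's patients skew toward the low-rate stage IV group.)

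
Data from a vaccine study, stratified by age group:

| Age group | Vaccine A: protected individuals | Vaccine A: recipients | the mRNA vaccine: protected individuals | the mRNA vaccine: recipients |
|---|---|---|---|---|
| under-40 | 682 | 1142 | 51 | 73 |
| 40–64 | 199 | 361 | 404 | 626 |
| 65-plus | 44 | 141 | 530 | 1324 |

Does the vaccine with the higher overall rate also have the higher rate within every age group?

No

Under-40: Vaccine A 682/1142 = 59.7%, the mRNA vaccine 51/73 = 69.9% → the mRNA vaccine
40–64: Vaccine A 199/361 = 55.1%, the mRNA vaccine 404/626 = 64.5% → the mRNA vaccine
65-plus: Vaccine A 44/141 = 31.2%, the mRNA vaccine 530/1324 = 40.0% → the mRNA vaccine
Overall: Vaccine A 925/1644 = 56.3%, the mRNA vaccine 985/2023 = 48.7% → Vaccine A
The mRNA vaccine wins each age group but Vaccine A wins overall — the comparison reverses. The mRNA vaccine's recipients skew toward 65-plus, which has a lower base rate.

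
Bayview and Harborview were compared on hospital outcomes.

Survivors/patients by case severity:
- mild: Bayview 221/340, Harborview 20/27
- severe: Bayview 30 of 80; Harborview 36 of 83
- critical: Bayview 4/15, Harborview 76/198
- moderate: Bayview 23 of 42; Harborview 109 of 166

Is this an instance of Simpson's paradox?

Yes

Mild: Bayview 221/340 = 65.0%, Harborview 20/27 = 74.1% → Harborview
Severe: Bayview 30/80 = 37.5%, Harborview 36/83 = 43.4% → Harborview
Critical: Bayview 4/15 = 26.7%, Harborview 76/198 = 38.4% → Harborview
Moderate: Bayview 23/42 = 54.8%, Harborview 109/166 = 65.7% → Harborview
Overall: Bayview 278/477 = 58.3%, Harborview 241/474 = 50.8% → Bayview
Harborview wins each case group but Bayview wins overall — the comparison reverses. Harborview's patients skew toward critical, which has a lower base rate.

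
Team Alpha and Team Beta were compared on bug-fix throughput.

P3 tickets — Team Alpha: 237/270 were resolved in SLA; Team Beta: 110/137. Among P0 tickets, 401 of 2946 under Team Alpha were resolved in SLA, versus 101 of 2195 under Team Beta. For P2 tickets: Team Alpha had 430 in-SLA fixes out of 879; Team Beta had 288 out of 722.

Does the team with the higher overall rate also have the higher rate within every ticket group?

Yes

P3: Team Alpha 237/270 = 87.8%, Team Beta 110/137 = 80.3% → Team Alpha
P0: Team Alpha 401/2946 = 13.6%, Team Beta 101/2195 = 4.6% → Team Alpha
P2: Team Alpha 430/879 = 48.9%, Team Beta 288/722 = 39.9% → Team Alpha
Overall: Team Alpha 1068/4095 = 26.1%, Team Beta 499/3054 = 16.3% → Team Alpha
Team Alpha wins overall and in every ticket group — no reversal.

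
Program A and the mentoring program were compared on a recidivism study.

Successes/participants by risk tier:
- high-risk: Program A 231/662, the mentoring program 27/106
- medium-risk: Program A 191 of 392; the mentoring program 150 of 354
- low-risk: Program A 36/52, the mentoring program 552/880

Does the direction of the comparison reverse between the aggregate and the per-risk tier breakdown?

Yes

High-risk: Program A 231/662 = 34.9%, the mentoring program 27/106 = 25.5% → Program A
Medium-risk: Program A 191/392 = 48.7%, the mentoring program 150/354 = 42.4% → Program A
Low-risk: Program A 36/52 = 69.2%, the mentoring program 552/880 = 62.7% → Program A
Overall: Program A 458/1106 = 41.4%, the mentoring program 729/1340 = 54.4% → the mentoring program
Program A wins each risk group but the mentoring program wins overall — the comparison reverses. Program A's participants skew toward high-risk, which has a lower base rate.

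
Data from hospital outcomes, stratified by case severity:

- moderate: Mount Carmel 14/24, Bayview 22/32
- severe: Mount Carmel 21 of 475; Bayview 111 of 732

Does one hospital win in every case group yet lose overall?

No

Moderate: Mount Carmel 14/24 = 58.3%, Bayview 22/32 = 68.8% → Bayview
Severe: Mount Carmel 21/475 = 4.4%, Bayview 111/732 = 15.2% → Bayview
Overall: Mount Carmel 35/499 = 7.0%, Bayview 133/764 = 17.4% → Bayview
Bayview wins overall and in every case group — no reversal.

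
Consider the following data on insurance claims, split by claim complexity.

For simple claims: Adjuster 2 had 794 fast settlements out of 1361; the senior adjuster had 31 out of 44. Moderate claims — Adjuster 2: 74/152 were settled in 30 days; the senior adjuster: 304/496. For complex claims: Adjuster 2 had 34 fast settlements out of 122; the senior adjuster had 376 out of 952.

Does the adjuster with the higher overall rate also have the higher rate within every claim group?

Simple: Adjuster 2 794/1361 = 58.3%, the senior adjuster 31/44 = 70.5% → the senior adjuster
Moderate: Adjuster 2 74/152 = 48.7%, the senior adjuster 304/496 = 61.3% → the senior adjuster
Complex: Adjuster 2 34/122 = 27.9%, the senior adjuster 376/952 = 39.5% → the senior adjuster
Overall: Adjuster 2 902/1635 = 55.2%, the senior adjuster 711/1492 = 47.7% → Adjuster 2
The senior adjuster wins each claim group but Adjuster 2 wins overall — the comparison reverses. The senior adjuster's claims skew toward complex, which has a lower base rate.

No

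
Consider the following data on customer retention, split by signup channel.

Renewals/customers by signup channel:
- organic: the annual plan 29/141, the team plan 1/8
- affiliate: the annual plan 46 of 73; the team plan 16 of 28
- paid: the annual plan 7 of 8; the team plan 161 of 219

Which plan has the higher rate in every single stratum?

Organic: the annual plan 29/141 = 20.6%, the team plan 1/8 = 12.5% → the annual plan
Affiliate: the annual plan 46/73 = 63.0%, the team plan 16/28 = 57.1% → the annual plan
Paid: the annual plan 7/8 = 87.5%, the team plan 161/219 = 73.5% → the annual plan
The annual plan has the higher rate in all 3 groups.

the annual plan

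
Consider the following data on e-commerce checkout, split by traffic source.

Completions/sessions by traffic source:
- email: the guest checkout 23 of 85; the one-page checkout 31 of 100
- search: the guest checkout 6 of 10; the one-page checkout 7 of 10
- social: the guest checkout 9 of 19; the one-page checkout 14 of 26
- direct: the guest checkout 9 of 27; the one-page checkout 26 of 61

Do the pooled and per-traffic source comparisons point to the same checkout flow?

Yes

Email: the guest checkout 23/85 = 27.1%, the one-page checkout 31/100 = 31.0% → the one-page checkout
Search: the guest checkout 6/10 = 60.0%, the one-page checkout 7/10 = 70.0% → the one-page checkout
Social: the guest checkout 9/19 = 47.4%, the one-page checkout 14/26 = 53.8% → the one-page checkout
Direct: the guest checkout 9/27 = 33.3%, the one-page checkout 26/61 = 42.6% → the one-page checkout
Overall: the guest checkout 47/141 = 33.3%, the one-page checkout 78/197 = 39.6% → the one-page checkout
The one-page checkout wins overall and in every traffic group — no reversal.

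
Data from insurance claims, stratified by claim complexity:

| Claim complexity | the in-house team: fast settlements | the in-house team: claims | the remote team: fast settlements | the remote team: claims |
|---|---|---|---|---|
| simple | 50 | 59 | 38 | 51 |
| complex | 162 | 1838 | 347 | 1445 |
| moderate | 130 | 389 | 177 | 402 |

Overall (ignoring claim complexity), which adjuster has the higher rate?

the remote team

Simple: the in-house team 50/59 = 84.7%, the remote team 38/51 = 74.5% → the in-house team
Complex: the in-house team 162/1838 = 8.8%, the remote team 347/1445 = 24.0% → the remote team
Moderate: the in-house team 130/389 = 33.4%, the remote team 177/402 = 44.0% → the remote team
Overall: the in-house team 342/2286 = 15.0%, the remote team 562/1898 = 29.6% → the remote team
(Neither sweeps every claim group, but the remote team has the higher pooled rate.)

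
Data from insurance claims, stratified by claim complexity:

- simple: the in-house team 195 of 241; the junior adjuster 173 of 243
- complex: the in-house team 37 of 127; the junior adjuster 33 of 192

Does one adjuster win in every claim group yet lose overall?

Simple: the in-house team 195/241 = 80.9%, the junior adjuster 173/243 = 71.2% → the in-house team
Complex: the in-house team 37/127 = 29.1%, the junior adjuster 33/192 = 17.2% → the in-house team
Overall: the in-house team 232/368 = 63.0%, the junior adjuster 206/435 = 47.4% → the in-house team
The in-house team wins overall and in every claim group — no reversal.

No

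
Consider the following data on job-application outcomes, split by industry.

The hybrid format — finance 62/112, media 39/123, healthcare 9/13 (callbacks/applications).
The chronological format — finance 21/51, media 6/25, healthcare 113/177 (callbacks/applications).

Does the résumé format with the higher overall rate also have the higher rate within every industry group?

Finance: the hybrid format 62/112 = 55.4%, the chronological format 21/51 = 41.2% → the hybrid format
Media: the hybrid format 39/123 = 31.7%, the chronological format 6/25 = 24.0% → the hybrid format
Healthcare: the hybrid format 9/13 = 69.2%, the chronological format 113/177 = 63.8% → the hybrid format
Overall: the hybrid format 110/248 = 44.4%, the chronological format 140/253 = 55.3% → the chronological format
The hybrid format wins each industry group but the chronological format wins overall — the comparison reverses. The hybrid format's applications skew toward media, which has a lower base rate.

No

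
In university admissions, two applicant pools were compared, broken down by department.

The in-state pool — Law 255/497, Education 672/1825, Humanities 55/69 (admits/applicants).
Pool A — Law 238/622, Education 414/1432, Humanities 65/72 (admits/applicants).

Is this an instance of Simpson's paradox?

No

Law: the in-state pool 255/497 = 51.3%, Pool A 238/622 = 38.3% → the in-state pool
Education: the in-state pool 672/1825 = 36.8%, Pool A 414/1432 = 28.9% → the in-state pool
Humanities: the in-state pool 55/69 = 79.7%, Pool A 65/72 = 90.3% → Pool A
Overall: the in-state pool 982/2391 = 41.1%, Pool A 717/2126 = 33.7% → the in-state pool
Neither sweeps: the in-state pool wins 2 of 3 groups, Pool A wins 1. The in-state pool wins overall but not every group — no Simpson reversal.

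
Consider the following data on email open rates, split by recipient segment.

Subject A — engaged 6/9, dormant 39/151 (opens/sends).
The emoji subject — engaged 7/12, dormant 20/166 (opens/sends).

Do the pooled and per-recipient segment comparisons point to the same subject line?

Engaged: Subject A 6/9 = 66.7%, the emoji subject 7/12 = 58.3% → Subject A
Dormant: Subject A 39/151 = 25.8%, the emoji subject 20/166 = 12.0% → Subject A
Overall: Subject A 45/160 = 28.1%, the emoji subject 27/178 = 15.2% → Subject A
Subject A wins overall and in every recipient group — no reversal.

Yes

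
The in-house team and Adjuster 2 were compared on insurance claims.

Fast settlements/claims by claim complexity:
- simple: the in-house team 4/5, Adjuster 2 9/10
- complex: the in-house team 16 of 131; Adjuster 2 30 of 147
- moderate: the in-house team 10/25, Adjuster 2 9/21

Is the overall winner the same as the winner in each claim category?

Simple: the in-house team 4/5 = 80.0%, Adjuster 2 9/10 = 90.0% → Adjuster 2
Complex: the in-house team 16/131 = 12.2%, Adjuster 2 30/147 = 20.4% → Adjuster 2
Moderate: the in-house team 10/25 = 40.0%, Adjuster 2 9/21 = 42.9% → Adjuster 2
Overall: the in-house team 30/161 = 18.6%, Adjuster 2 48/178 = 27.0% → Adjuster 2
Adjuster 2 wins overall and in every claim group — no reversal.

Yes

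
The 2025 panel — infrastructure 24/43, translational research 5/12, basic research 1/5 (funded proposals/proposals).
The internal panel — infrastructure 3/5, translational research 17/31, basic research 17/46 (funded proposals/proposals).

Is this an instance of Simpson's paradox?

Infrastructure: the 2025 panel 24/43 = 55.8%, the internal panel 3/5 = 60.0% → the internal panel
Translational research: the 2025 panel 5/12 = 41.7%, the internal panel 17/31 = 54.8% → the internal panel
Basic research: the 2025 panel 1/5 = 20.0%, the internal panel 17/46 = 37.0% → the internal panel
Overall: the 2025 panel 30/60 = 50.0%, the internal panel 37/82 = 45.1% → the 2025 panel
The internal panel wins each proposal group but the 2025 panel wins overall — the comparison reverses. The internal panel's proposals skew toward basic research, which has a lower base rate.

Yes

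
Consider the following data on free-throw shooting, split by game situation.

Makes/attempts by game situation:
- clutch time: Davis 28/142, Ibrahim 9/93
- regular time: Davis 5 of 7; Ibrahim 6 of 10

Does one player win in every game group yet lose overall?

No

Clutch time: Davis 28/142 = 19.7%, Ibrahim 9/93 = 9.7% → Davis
Regular time: Davis 5/7 = 71.4%, Ibrahim 6/10 = 60.0% → Davis
Overall: Davis 33/149 = 22.1%, Ibrahim 15/103 = 14.6% → Davis
Davis wins overall and in every game group — no reversal.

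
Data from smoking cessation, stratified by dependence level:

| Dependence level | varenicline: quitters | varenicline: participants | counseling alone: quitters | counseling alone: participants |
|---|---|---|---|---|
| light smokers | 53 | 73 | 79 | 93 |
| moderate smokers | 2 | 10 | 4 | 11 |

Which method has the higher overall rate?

Light smokers: varenicline 53/73 = 72.6%, counseling alone 79/93 = 84.9% → counseling alone
Moderate smokers: varenicline 2/10 = 20.0%, counseling alone 4/11 = 36.4% → counseling alone
Overall: varenicline 55/83 = 66.3%, counseling alone 83/104 = 79.8% → counseling alone

counseling alone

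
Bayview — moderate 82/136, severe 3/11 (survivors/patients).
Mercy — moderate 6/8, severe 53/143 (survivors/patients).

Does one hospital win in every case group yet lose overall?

Yes

Moderate: Bayview 82/136 = 60.3%, Mercy 6/8 = 75.0% → Mercy
Severe: Bayview 3/11 = 27.3%, Mercy 53/143 = 37.1% → Mercy
Overall: Bayview 85/147 = 57.8%, Mercy 59/151 = 39.1% → Bayview
Mercy wins each case group but Bayview wins overall — the comparison reverses. Mercy's patients skew toward severe, which has a lower base rate.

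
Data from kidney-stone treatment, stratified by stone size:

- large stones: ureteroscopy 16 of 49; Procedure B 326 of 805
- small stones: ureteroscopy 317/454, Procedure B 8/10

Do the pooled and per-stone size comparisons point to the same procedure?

No

Large stones: ureteroscopy 16/49 = 32.7%, Procedure B 326/805 = 40.5% → Procedure B
Small stones: ureteroscopy 317/454 = 69.8%, Procedure B 8/10 = 80.0% → Procedure B
Overall: ureteroscopy 333/503 = 66.2%, Procedure B 334/815 = 41.0% → ureteroscopy
Procedure B wins each stone group but ureteroscopy wins overall — the comparison reverses. Procedure B's cases skew toward large stones, which has a lower base rate.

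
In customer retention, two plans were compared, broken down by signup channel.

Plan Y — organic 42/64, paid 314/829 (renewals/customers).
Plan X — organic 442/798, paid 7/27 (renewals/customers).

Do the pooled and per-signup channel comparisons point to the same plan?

No

Organic: Plan Y 42/64 = 65.6%, Plan X 442/798 = 55.4% → Plan Y
Paid: Plan Y 314/829 = 37.9%, Plan X 7/27 = 25.9% → Plan Y
Overall: Plan Y 356/893 = 39.9%, Plan X 449/825 = 54.4% → Plan X
Plan Y wins each signup group but Plan X wins overall — the comparison reverses. Plan Y's customers skew toward paid, which has a lower base rate.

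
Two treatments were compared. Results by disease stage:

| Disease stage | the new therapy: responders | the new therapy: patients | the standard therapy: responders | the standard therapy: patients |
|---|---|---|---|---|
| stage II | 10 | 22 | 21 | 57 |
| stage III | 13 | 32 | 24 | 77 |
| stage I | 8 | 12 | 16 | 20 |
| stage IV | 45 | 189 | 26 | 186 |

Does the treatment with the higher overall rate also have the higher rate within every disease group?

No

Stage II: the new therapy 10/22 = 45.5%, the standard therapy 21/57 = 36.8% → the new therapy
Stage III: the new therapy 13/32 = 40.6%, the standard therapy 24/77 = 31.2% → the new therapy
Stage I: the new therapy 8/12 = 66.7%, the standard therapy 16/20 = 80.0% → the standard therapy
Stage IV: the new therapy 45/189 = 23.8%, the standard therapy 26/186 = 14.0% → the new therapy
Overall: the new therapy 76/255 = 29.8%, the standard therapy 87/340 = 25.6% → the new therapy
Neither sweeps: the new therapy wins 3 of 4 groups, the standard therapy wins 1. The new therapy wins overall but not every group — no Simpson reversal.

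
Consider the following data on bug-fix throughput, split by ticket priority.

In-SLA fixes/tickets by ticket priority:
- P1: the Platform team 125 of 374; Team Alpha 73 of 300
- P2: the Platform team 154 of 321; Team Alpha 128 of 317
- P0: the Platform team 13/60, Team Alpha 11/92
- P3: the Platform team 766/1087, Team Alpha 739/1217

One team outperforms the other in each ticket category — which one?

the Platform team

P1: the Platform team 125/374 = 33.4%, Team Alpha 73/300 = 24.3% → the Platform team
P2: the Platform team 154/321 = 48.0%, Team Alpha 128/317 = 40.4% → the Platform team
P0: the Platform team 13/60 = 21.7%, Team Alpha 11/92 = 12.0% → the Platform team
P3: the Platform team 766/1087 = 70.5%, Team Alpha 739/1217 = 60.7% → the Platform team
The Platform team has the higher rate in all 4 groups.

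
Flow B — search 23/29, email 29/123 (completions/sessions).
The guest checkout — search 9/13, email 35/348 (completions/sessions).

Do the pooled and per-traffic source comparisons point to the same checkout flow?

Search: Flow B 23/29 = 79.3%, the guest checkout 9/13 = 69.2% → Flow B
Email: Flow B 29/123 = 23.6%, the guest checkout 35/348 = 10.1% → Flow B
Overall: Flow B 52/152 = 34.2%, the guest checkout 44/361 = 12.2% → Flow B
Flow B wins overall and in every traffic group — no reversal.

Yes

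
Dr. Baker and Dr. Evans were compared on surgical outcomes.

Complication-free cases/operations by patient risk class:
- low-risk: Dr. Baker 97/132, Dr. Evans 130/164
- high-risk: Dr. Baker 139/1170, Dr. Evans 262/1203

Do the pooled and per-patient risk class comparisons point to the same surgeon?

Low-risk: Dr. Baker 97/132 = 73.5%, Dr. Evans 130/164 = 79.3% → Dr. Evans
High-risk: Dr. Baker 139/1170 = 11.9%, Dr. Evans 262/1203 = 21.8% → Dr. Evans
Overall: Dr. Baker 236/1302 = 18.1%, Dr. Evans 392/1367 = 28.7% → Dr. Evans
Dr. Evans wins overall and in every patient risk group — no reversal.

Yes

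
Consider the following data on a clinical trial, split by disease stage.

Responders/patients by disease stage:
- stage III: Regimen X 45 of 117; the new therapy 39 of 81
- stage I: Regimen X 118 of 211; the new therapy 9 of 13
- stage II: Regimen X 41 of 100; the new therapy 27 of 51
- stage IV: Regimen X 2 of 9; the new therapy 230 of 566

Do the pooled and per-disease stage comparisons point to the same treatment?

No

Stage III: Regimen X 45/117 = 38.5%, the new therapy 39/81 = 48.1% → the new therapy
Stage I: Regimen X 118/211 = 55.9%, the new therapy 9/13 = 69.2% → the new therapy
Stage II: Regimen X 41/100 = 41.0%, the new therapy 27/51 = 52.9% → the new therapy
Stage IV: Regimen X 2/9 = 22.2%, the new therapy 230/566 = 40.6% → the new therapy
Overall: Regimen X 206/437 = 47.1%, the new therapy 305/711 = 42.9% → Regimen X
The new therapy wins each disease group but Regimen X wins overall — the comparison reverses. The new therapy's patients skew toward stage IV, which has a lower base rate.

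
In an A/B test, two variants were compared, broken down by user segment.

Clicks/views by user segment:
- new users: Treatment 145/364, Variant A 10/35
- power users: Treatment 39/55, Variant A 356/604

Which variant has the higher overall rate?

Variant A

New users: Treatment 145/364 = 39.8%, Variant A 10/35 = 28.6% → Treatment
Power users: Treatment 39/55 = 70.9%, Variant A 356/604 = 58.9% → Treatment
Overall: Treatment 184/419 = 43.9%, Variant A 366/639 = 57.3% → Variant A
(Treatment wins every user group but Variant A wins overall — Treatment's views skew toward the low-rate new users group.)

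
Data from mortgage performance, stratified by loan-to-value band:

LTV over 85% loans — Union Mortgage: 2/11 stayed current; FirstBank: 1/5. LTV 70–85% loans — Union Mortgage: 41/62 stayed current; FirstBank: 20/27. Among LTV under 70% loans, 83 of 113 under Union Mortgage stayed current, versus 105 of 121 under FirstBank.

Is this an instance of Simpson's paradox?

LTV over 85%: Union Mortgage 2/11 = 18.2%, FirstBank 1/5 = 20.0% → FirstBank
LTV 70–85%: Union Mortgage 41/62 = 66.1%, FirstBank 20/27 = 74.1% → FirstBank
LTV under 70%: Union Mortgage 83/113 = 73.5%, FirstBank 105/121 = 86.8% → FirstBank
Overall: Union Mortgage 126/186 = 67.7%, FirstBank 126/153 = 82.4% → FirstBank
FirstBank wins overall and in every loan-to-value group — no reversal.

No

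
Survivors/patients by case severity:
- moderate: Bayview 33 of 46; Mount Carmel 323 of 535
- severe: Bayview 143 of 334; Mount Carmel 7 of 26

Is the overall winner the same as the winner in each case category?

Moderate: Bayview 33/46 = 71.7%, Mount Carmel 323/535 = 60.4% → Bayview
Severe: Bayview 143/334 = 42.8%, Mount Carmel 7/26 = 26.9% → Bayview
Overall: Bayview 176/380 = 46.3%, Mount Carmel 330/561 = 58.8% → Mount Carmel
Bayview wins each case group but Mount Carmel wins overall — the comparison reverses. Bayview's patients skew toward severe, which has a lower base rate.

No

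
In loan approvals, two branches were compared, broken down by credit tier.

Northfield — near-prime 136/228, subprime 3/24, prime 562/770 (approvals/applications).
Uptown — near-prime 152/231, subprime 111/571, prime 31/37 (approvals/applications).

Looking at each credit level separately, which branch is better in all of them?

Near-prime: Northfield 136/228 = 59.6%, Uptown 152/231 = 65.8% → Uptown
Subprime: Northfield 3/24 = 12.5%, Uptown 111/571 = 19.4% → Uptown
Prime: Northfield 562/770 = 73.0%, Uptown 31/37 = 83.8% → Uptown
Uptown has the higher rate in all 3 groups.

Uptown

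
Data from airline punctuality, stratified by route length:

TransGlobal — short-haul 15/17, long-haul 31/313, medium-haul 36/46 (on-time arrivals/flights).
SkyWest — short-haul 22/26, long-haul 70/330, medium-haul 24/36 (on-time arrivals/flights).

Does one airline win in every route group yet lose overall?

No

Short-haul: TransGlobal 15/17 = 88.2%, SkyWest 22/26 = 84.6% → TransGlobal
Long-haul: TransGlobal 31/313 = 9.9%, SkyWest 70/330 = 21.2% → SkyWest
Medium-haul: TransGlobal 36/46 = 78.3%, SkyWest 24/36 = 66.7% → TransGlobal
Overall: TransGlobal 82/376 = 21.8%, SkyWest 116/392 = 29.6% → SkyWest
Neither sweeps: TransGlobal wins 2 of 3 groups, SkyWest wins 1. SkyWest wins overall but not every group — no Simpson reversal.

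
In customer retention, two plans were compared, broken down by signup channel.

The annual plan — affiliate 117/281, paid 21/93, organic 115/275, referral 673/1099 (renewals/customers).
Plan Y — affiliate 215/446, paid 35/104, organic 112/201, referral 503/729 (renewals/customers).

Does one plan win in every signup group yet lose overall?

Affiliate: the annual plan 117/281 = 41.6%, Plan Y 215/446 = 48.2% → Plan Y
Paid: the annual plan 21/93 = 22.6%, Plan Y 35/104 = 33.7% → Plan Y
Organic: the annual plan 115/275 = 41.8%, Plan Y 112/201 = 55.7% → Plan Y
Referral: the annual plan 673/1099 = 61.2%, Plan Y 503/729 = 69.0% → Plan Y
Overall: the annual plan 926/1748 = 53.0%, Plan Y 865/1480 = 58.4% → Plan Y
Plan Y wins overall and in every signup group — no reversal.

No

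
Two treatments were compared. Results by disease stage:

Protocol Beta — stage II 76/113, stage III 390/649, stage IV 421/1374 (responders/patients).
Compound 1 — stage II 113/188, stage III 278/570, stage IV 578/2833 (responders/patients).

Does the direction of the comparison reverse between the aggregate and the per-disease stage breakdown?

Stage II: Protocol Beta 76/113 = 67.3%, Compound 1 113/188 = 60.1% → Protocol Beta
Stage III: Protocol Beta 390/649 = 60.1%, Compound 1 278/570 = 48.8% → Protocol Beta
Stage IV: Protocol Beta 421/1374 = 30.6%, Compound 1 578/2833 = 20.4% → Protocol Beta
Overall: Protocol Beta 887/2136 = 41.5%, Compound 1 969/3591 = 27.0% → Protocol Beta
Protocol Beta wins overall and in every disease group — no reversal.

No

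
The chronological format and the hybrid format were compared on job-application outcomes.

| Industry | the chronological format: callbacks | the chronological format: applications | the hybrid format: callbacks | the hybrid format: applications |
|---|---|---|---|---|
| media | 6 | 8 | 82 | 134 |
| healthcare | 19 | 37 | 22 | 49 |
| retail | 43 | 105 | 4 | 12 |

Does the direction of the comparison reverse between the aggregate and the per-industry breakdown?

Yes

Media: the chronological format 6/8 = 75.0%, the hybrid format 82/134 = 61.2% → the chronological format
Healthcare: the chronological format 19/37 = 51.4%, the hybrid format 22/49 = 44.9% → the chronological format
Retail: the chronological format 43/105 = 41.0%, the hybrid format 4/12 = 33.3% → the chronological format
Overall: the chronological format 68/150 = 45.3%, the hybrid format 108/195 = 55.4% → the hybrid format
The chronological format wins each industry group but the hybrid format wins overall — the comparison reverses. The chronological format's applications skew toward retail, which has a lower base rate.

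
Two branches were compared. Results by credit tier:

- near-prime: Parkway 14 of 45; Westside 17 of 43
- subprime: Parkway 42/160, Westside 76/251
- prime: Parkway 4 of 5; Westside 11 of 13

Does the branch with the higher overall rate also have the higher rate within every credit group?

Near-prime: Parkway 14/45 = 31.1%, Westside 17/43 = 39.5% → Westside
Subprime: Parkway 42/160 = 26.2%, Westside 76/251 = 30.3% → Westside
Prime: Parkway 4/5 = 80.0%, Westside 11/13 = 84.6% → Westside
Overall: Parkway 60/210 = 28.6%, Westside 104/307 = 33.9% → Westside
Westside wins overall and in every credit group — no reversal.

Yes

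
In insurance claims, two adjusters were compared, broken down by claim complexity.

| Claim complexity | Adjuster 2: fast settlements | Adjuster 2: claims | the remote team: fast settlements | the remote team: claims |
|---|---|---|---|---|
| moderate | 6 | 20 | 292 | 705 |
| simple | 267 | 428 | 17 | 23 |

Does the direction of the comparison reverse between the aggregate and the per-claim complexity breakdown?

Moderate: Adjuster 2 6/20 = 30.0%, the remote team 292/705 = 41.4% → the remote team
Simple: Adjuster 2 267/428 = 62.4%, the remote team 17/23 = 73.9% → the remote team
Overall: Adjuster 2 273/448 = 60.9%, the remote team 309/728 = 42.4% → Adjuster 2
The remote team wins each claim group but Adjuster 2 wins overall — the comparison reverses. The remote team's claims skew toward moderate, which has a lower base rate.

Yes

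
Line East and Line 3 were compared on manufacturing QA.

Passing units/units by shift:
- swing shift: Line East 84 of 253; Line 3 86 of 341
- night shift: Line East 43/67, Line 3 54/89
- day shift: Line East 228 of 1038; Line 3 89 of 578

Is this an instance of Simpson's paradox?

Swing shift: Line East 84/253 = 33.2%, Line 3 86/341 = 25.2% → Line East
Night shift: Line East 43/67 = 64.2%, Line 3 54/89 = 60.7% → Line East
Day shift: Line East 228/1038 = 22.0%, Line 3 89/578 = 15.4% → Line East
Overall: Line East 355/1358 = 26.1%, Line 3 229/1008 = 22.7% → Line East
Line East wins overall and in every shift group — no reversal.

No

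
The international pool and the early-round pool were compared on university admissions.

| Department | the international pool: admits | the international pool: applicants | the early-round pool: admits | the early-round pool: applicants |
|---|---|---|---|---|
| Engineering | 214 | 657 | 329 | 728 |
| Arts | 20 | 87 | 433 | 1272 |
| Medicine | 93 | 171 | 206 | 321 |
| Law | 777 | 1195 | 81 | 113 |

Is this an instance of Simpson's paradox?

Engineering: the international pool 214/657 = 32.6%, the early-round pool 329/728 = 45.2% → the early-round pool
Arts: the international pool 20/87 = 23.0%, the early-round pool 433/1272 = 34.0% → the early-round pool
Medicine: the international pool 93/171 = 54.4%, the early-round pool 206/321 = 64.2% → the early-round pool
Law: the international pool 777/1195 = 65.0%, the early-round pool 81/113 = 71.7% → the early-round pool
Overall: the international pool 1104/2110 = 52.3%, the early-round pool 1049/2434 = 43.1% → the international pool
The early-round pool wins each department group but the international pool wins overall — the comparison reverses. The early-round pool's applicants skew toward Arts, which has a lower base rate.

Yes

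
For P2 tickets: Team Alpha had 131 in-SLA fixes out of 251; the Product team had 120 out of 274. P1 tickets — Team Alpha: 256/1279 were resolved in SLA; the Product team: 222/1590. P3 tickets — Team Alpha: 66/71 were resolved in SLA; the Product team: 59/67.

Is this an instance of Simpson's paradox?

P2: Team Alpha 131/251 = 52.2%, the Product team 120/274 = 43.8% → Team Alpha
P1: Team Alpha 256/1279 = 20.0%, the Product team 222/1590 = 14.0% → Team Alpha
P3: Team Alpha 66/71 = 93.0%, the Product team 59/67 = 88.1% → Team Alpha
Overall: Team Alpha 453/1601 = 28.3%, the Product team 401/1931 = 20.8% → Team Alpha
Team Alpha wins overall and in every ticket group — no reversal.

No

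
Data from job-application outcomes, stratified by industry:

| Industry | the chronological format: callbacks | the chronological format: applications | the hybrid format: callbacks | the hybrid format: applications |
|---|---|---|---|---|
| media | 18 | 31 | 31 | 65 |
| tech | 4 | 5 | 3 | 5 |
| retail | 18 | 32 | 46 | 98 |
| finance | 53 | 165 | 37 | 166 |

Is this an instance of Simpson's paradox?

No

Media: the chronological format 18/31 = 58.1%, the hybrid format 31/65 = 47.7% → the chronological format
Tech: the chronological format 4/5 = 80.0%, the hybrid format 3/5 = 60.0% → the chronological format
Retail: the chronological format 18/32 = 56.2%, the hybrid format 46/98 = 46.9% → the chronological format
Finance: the chronological format 53/165 = 32.1%, the hybrid format 37/166 = 22.3% → the chronological format
Overall: the chronological format 93/233 = 39.9%, the hybrid format 117/334 = 35.0% → the chronological format
The chronological format wins overall and in every industry group — no reversal.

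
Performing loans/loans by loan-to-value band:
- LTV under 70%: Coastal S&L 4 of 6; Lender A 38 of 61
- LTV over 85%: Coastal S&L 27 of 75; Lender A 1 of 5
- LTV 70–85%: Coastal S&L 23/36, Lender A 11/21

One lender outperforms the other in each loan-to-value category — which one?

Coastal S&L

LTV under 70%: Coastal S&L 4/6 = 66.7%, Lender A 38/61 = 62.3% → Coastal S&L
LTV over 85%: Coastal S&L 27/75 = 36.0%, Lender A 1/5 = 20.0% → Coastal S&L
LTV 70–85%: Coastal S&L 23/36 = 63.9%, Lender A 11/21 = 52.4% → Coastal S&L
Coastal S&L has the higher rate in all 3 groups.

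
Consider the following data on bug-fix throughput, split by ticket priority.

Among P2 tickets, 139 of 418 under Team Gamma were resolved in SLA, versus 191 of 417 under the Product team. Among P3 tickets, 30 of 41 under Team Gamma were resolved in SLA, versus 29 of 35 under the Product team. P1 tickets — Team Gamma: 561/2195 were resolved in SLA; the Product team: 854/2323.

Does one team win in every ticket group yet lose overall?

No

P2: Team Gamma 139/418 = 33.3%, the Product team 191/417 = 45.8% → the Product team
P3: Team Gamma 30/41 = 73.2%, the Product team 29/35 = 82.9% → the Product team
P1: Team Gamma 561/2195 = 25.6%, the Product team 854/2323 = 36.8% → the Product team
Overall: Team Gamma 730/2654 = 27.5%, the Product team 1074/2775 = 38.7% → the Product team
The Product team wins overall and in every ticket group — no reversal.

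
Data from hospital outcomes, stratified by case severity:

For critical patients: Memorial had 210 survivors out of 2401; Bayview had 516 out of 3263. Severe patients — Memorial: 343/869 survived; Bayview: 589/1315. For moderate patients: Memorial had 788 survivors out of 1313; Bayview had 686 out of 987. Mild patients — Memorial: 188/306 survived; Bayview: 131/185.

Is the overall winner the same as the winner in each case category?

Yes

Critical: Memorial 210/2401 = 8.7%, Bayview 516/3263 = 15.8% → Bayview
Severe: Memorial 343/869 = 39.5%, Bayview 589/1315 = 44.8% → Bayview
Moderate: Memorial 788/1313 = 60.0%, Bayview 686/987 = 69.5% → Bayview
Mild: Memorial 188/306 = 61.4%, Bayview 131/185 = 70.8% → Bayview
Overall: Memorial 1529/4889 = 31.3%, Bayview 1922/5750 = 33.4% → Bayview
Bayview wins overall and in every case group — no reversal.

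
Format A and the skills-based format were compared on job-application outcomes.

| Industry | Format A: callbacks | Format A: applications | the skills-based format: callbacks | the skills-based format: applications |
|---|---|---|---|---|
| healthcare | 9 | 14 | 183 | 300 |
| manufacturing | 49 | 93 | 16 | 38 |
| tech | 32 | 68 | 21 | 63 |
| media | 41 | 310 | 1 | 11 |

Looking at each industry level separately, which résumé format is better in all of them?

Healthcare: Format A 9/14 = 64.3%, the skills-based format 183/300 = 61.0% → Format A
Manufacturing: Format A 49/93 = 52.7%, the skills-based format 16/38 = 42.1% → Format A
Tech: Format A 32/68 = 47.1%, the skills-based format 21/63 = 33.3% → Format A
Media: Format A 41/310 = 13.2%, the skills-based format 1/11 = 9.1% → Format A
Format A has the higher rate in all 4 groups.

Format A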